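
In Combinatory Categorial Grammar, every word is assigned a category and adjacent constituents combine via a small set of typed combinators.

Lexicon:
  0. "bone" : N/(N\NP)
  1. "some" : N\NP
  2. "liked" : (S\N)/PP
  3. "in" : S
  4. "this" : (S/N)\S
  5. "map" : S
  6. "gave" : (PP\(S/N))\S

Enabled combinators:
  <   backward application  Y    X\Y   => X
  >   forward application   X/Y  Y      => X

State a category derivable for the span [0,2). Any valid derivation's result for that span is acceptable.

N

[0,7] S   <
  [0,2] N   >
    [0,1] "bone" : N/(N\NP)
    [1,2] "some" : N\NP
  [2,7] S\N   >
    [2,3] "liked" : (S\N)/PP
    [3,7] PP   <
      [3,5] S/N   <
        [3,4] "in" : S
        [4,5] "this" : (S/N)\S
      [5,7] PP\(S/N)   <
        [5,6] "map" : S
        [6,7] "gave" : (PP\(S/N))\S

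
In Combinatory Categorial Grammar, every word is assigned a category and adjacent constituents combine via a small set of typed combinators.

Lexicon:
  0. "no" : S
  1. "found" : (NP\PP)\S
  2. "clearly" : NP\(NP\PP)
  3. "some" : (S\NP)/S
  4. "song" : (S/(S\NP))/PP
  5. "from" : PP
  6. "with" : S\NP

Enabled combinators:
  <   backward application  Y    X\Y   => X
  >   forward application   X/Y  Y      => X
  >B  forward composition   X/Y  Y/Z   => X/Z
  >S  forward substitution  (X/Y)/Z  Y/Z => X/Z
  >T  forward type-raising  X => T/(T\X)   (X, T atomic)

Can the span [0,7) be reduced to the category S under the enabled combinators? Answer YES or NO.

[0,7] S   <
  [0,3] NP   <
    [0,2] NP\PP   <
      [0,1] "no" : S
      [1,2] "found" : (NP\PP)\S
    [2,3] "clearly" : NP\(NP\PP)
  [3,7] S\NP   >
    [3,4] "some" : (S\NP)/S
    [4,7] S   >
      [4,6] S/(S\NP)   >
        [4,5] "song" : (S/(S\NP))/PP
        [5,6] "from" : PP
      [6,7] "with" : S\NP

YES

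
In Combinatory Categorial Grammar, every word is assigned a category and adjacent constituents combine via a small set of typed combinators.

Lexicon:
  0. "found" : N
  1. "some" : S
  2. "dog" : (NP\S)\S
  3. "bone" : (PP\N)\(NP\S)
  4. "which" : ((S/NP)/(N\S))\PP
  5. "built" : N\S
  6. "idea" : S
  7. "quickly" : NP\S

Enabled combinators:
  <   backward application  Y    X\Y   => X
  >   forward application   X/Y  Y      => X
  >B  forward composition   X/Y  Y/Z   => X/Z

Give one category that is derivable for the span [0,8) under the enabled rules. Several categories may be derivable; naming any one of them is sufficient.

[0,8] S   >
  [0,6] S/NP   >
    [0,5] (S/NP)/(N\S)   <
      [0,4] PP   <
        [0,1] "found" : N
        [1,4] PP\N   <
          [1,3] NP\S   <
            [1,2] "some" : S
            [2,3] "dog" : (NP\S)\S
          [3,4] "bone" : (PP\N)\(NP\S)
      [4,5] "which" : ((S/NP)/(N\S))\PP
    [5,6] "built" : N\S
  [6,8] NP   <
    [6,7] "idea" : S
    [7,8] "quickly" : NP\S

S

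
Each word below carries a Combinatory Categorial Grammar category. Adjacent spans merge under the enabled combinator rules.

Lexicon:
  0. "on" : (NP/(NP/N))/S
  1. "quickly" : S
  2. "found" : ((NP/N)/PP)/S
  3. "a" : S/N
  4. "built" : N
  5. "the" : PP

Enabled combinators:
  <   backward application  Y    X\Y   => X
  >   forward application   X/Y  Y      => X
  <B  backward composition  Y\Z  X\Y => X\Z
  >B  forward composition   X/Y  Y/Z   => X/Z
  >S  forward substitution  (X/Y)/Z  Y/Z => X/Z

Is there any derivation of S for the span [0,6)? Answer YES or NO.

NO

(NP/(NP/N))/S S ((NP/N)/PP)/S S/N N PP
CKY chart[0,6] = {NP}; S ∉ chart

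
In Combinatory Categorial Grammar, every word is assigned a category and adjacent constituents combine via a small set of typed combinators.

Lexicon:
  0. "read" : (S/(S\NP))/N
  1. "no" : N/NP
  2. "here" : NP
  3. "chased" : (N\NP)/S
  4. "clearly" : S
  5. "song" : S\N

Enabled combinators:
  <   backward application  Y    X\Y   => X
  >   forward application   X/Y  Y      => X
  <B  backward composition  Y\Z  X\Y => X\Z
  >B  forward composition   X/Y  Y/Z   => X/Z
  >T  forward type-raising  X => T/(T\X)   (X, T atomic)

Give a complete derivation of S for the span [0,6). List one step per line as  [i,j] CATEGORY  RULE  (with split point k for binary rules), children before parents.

[0,1] (S/(S\NP))/N  lex  "read"
[1,2] N/NP  lex  "no"
[2,3] NP  lex  "here"
[1,3] N  >  k=2
[0,3] S/(S\NP)  >  k=1
[3,4] (N\NP)/S  lex  "chased"
[4,5] S  lex  "clearly"
[3,5] N\NP  >  k=4
[5,6] S\N  lex  "song"
[3,6] S\NP  <B  k=5
[0,6] S  >  k=3

[0,6] S   >
  [0,3] S/(S\NP)   >
    [0,1] "read" : (S/(S\NP))/N
    [1,3] N   >
      [1,2] "no" : N/NP
      [2,3] "here" : NP
  [3,6] S\NP   <B
    [3,5] N\NP   >
      [3,4] "chased" : (N\NP)/S
      [4,5] "clearly" : S
    [5,6] "song" : S\N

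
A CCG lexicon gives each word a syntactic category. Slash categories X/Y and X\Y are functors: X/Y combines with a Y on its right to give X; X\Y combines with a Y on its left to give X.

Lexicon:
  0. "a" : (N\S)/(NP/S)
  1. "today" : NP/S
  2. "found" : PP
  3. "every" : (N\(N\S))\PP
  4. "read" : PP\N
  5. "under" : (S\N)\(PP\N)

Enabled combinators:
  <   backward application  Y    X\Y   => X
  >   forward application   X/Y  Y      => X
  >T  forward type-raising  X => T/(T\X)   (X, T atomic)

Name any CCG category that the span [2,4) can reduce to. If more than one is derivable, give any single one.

N\(N\S)

[0,6] S   <
  [0,4] N   <
    [0,2] N\S   >
      [0,1] "a" : (N\S)/(NP/S)
      [1,2] "today" : NP/S
    [2,4] N\(N\S)   <
      [2,3] "found" : PP
      [3,4] "every" : (N\(N\S))\PP
  [4,6] S\N   <
    [4,5] "read" : PP\N
    [5,6] "under" : (S\N)\(PP\N)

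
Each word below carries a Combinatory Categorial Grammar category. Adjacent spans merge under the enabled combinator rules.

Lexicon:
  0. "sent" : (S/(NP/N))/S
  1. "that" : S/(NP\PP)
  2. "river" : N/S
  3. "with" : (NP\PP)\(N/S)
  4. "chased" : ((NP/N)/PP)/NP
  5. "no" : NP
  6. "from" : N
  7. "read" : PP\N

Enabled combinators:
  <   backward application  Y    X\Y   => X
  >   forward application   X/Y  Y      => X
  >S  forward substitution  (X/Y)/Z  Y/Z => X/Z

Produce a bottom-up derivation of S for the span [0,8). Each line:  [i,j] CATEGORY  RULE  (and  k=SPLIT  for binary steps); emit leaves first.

[0,8] S   >
  [0,4] S/(NP/N)   >
    [0,1] "sent" : (S/(NP/N))/S
    [1,4] S   >
      [1,2] "that" : S/(NP\PP)
      [2,4] NP\PP   <
        [2,3] "river" : N/S
        [3,4] "with" : (NP\PP)\(N/S)
  [4,8] NP/N   >
    [4,6] (NP/N)/PP   >
      [4,5] "chased" : ((NP/N)/PP)/NP
      [5,6] "no" : NP
    [6,8] PP   <
      [6,7] "from" : N
      [7,8] "read" : PP\N

[0,1] (S/(NP/N))/S  lex  "sent"
[1,2] S/(NP\PP)  lex  "that"
[2,3] N/S  lex  "river"
[3,4] (NP\PP)\(N/S)  lex  "with"
[2,4] NP\PP  <  k=3
[1,4] S  >  k=2
[0,4] S/(NP/N)  >  k=1
[4,5] ((NP/N)/PP)/NP  lex  "chased"
[5,6] NP  lex  "no"
[4,6] (NP/N)/PP  >  k=5
[6,7] N  lex  "from"
[7,8] PP\N  lex  "read"
[6,8] PP  <  k=7
[4,8] NP/N  >  k=6
[0,8] S  >  k=4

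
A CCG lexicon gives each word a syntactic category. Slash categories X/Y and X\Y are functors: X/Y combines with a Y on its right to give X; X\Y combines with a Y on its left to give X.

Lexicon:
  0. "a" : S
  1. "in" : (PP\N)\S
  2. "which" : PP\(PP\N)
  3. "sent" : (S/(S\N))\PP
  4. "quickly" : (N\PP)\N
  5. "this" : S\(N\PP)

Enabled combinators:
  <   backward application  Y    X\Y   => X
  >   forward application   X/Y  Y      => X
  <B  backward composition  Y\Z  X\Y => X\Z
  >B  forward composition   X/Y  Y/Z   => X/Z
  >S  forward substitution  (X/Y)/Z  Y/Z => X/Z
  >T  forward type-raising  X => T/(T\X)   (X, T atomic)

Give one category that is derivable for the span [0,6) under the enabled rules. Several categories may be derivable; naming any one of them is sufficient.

[0,6] S   >
  [0,4] S/(S\N)   <
    [0,3] PP   <
      [0,1] "a" : S
      [1,3] PP\S   <B
        [1,2] "in" : (PP\N)\S
        [2,3] "which" : PP\(PP\N)
    [3,4] "sent" : (S/(S\N))\PP
  [4,6] S\N   <B
    [4,5] "quickly" : (N\PP)\N
    [5,6] "this" : S\(N\PP)

S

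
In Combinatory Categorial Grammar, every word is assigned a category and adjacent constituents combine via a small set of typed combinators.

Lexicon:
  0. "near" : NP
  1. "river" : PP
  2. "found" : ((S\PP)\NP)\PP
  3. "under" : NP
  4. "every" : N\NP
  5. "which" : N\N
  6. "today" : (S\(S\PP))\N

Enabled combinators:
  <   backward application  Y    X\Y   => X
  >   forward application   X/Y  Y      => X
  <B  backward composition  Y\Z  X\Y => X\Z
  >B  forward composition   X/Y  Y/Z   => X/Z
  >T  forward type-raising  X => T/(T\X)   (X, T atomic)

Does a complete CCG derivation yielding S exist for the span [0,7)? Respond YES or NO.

[0,7] S   <
  [0,3] S\PP   <
    [0,1] "near" : NP
    [1,3] (S\PP)\NP   <
      [1,2] "river" : PP
      [2,3] "found" : ((S\PP)\NP)\PP
  [3,7] S\(S\PP)   <
    [3,6] N   <
      [3,4] "under" : NP
      [4,6] N\NP   <B
        [4,5] "every" : N\NP
        [5,6] "which" : N\N
    [6,7] "today" : (S\(S\PP))\N

YES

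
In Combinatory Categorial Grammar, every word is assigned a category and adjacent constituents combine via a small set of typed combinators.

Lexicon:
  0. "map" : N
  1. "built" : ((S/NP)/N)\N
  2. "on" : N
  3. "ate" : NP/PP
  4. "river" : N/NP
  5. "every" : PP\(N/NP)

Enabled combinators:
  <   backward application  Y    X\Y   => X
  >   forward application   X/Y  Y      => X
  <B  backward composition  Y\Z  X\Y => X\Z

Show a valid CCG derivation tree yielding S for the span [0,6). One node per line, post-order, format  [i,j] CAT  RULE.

[0,1] N  lex  "map"
[1,2] ((S/NP)/N)\N  lex  "built"
[0,2] (S/NP)/N  <  k=1
[2,3] N  lex  "on"
[0,3] S/NP  >  k=2
[3,4] NP/PP  lex  "ate"
[4,5] N/NP  lex  "river"
[5,6] PP\(N/NP)  lex  "every"
[4,6] PP  <  k=5
[3,6] NP  >  k=4
[0,6] S  >  k=3

[0,6] S   >
  [0,3] S/NP   >
    [0,2] (S/NP)/N   <
      [0,1] "map" : N
      [1,2] "built" : ((S/NP)/N)\N
    [2,3] "on" : N
  [3,6] NP   >
    [3,4] "ate" : NP/PP
    [4,6] PP   <
      [4,5] "river" : N/NP
      [5,6] "every" : PP\(N/NP)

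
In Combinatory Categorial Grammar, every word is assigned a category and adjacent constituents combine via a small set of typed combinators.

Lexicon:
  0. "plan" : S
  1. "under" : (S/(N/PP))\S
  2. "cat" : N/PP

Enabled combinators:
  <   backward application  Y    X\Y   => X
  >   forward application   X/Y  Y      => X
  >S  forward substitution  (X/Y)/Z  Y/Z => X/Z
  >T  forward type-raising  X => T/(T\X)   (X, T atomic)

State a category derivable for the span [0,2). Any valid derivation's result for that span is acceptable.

S/(N/PP)

[0,3] S   >
  [0,2] S/(N/PP)   <
    [0,1] "plan" : S
    [1,2] "under" : (S/(N/PP))\S
  [2,3] "cat" : N/PP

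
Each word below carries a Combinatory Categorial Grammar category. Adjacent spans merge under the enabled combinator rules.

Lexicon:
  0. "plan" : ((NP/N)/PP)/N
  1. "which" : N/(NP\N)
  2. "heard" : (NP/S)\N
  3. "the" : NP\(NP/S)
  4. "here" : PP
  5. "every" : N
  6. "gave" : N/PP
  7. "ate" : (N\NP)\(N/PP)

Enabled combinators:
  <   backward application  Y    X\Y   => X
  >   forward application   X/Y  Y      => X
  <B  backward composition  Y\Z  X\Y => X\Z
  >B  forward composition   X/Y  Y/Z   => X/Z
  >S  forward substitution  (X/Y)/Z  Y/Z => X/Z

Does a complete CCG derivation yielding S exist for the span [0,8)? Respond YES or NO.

((NP/N)/PP)/N N/(NP\N) (NP/S)\N NP\(NP/S) PP N N/PP (N\NP)\(N/PP)
CKY chart[0,8] = {N}; S ∉ chart

NO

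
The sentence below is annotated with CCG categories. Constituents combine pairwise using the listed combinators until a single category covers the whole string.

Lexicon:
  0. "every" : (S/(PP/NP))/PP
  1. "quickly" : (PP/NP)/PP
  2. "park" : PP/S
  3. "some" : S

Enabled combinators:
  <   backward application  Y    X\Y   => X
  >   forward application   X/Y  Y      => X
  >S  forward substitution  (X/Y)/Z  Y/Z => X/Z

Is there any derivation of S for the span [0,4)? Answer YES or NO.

[0,4] S   >
  [0,2] S/PP   >S
    [0,1] "every" : (S/(PP/NP))/PP
    [1,2] "quickly" : (PP/NP)/PP
  [2,4] PP   >
    [2,3] "park" : PP/S
    [3,4] "some" : S

YES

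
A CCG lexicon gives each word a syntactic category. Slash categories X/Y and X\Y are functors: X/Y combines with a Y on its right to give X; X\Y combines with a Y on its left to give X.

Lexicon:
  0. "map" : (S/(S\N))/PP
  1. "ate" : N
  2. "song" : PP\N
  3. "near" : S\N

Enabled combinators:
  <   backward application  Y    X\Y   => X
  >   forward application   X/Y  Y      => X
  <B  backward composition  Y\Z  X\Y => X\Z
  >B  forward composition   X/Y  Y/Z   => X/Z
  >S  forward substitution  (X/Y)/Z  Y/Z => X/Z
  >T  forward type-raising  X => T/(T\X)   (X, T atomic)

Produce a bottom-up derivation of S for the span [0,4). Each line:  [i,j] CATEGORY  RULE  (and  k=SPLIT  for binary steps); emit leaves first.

[0,4] S   >
  [0,3] S/(S\N)   >
    [0,1] "map" : (S/(S\N))/PP
    [1,3] PP   >
      [1,2] PP/(PP\N)   >T
        [1,2] "ate" : N
      [2,3] "song" : PP\N
  [3,4] "near" : S\N

[0,1] (S/(S\N))/PP  lex  "map"
[1,2] N  lex  "ate"
[1,2] PP/(PP\N)  >T
[2,3] PP\N  lex  "song"
[1,3] PP  >  k=2
[0,3] S/(S\N)  >  k=1
[3,4] S\N  lex  "near"
[0,4] S  >  k=3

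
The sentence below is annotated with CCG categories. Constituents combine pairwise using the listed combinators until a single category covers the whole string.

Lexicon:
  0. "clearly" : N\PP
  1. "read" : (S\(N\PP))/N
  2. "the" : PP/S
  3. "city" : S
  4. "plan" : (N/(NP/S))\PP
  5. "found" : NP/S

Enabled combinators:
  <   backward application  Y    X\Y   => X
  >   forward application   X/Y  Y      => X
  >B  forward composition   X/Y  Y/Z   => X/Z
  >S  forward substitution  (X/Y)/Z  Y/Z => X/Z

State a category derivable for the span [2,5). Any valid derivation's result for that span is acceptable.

[0,6] S   <
  [0,1] "clearly" : N\PP
  [1,6] S\(N\PP)   >
    [1,2] "read" : (S\(N\PP))/N
    [2,6] N   >
      [2,5] N/(NP/S)   <
        [2,4] PP   >
          [2,3] "the" : PP/S
          [3,4] "city" : S
        [4,5] "plan" : (N/(NP/S))\PP
      [5,6] "found" : NP/S

N/(NP/S)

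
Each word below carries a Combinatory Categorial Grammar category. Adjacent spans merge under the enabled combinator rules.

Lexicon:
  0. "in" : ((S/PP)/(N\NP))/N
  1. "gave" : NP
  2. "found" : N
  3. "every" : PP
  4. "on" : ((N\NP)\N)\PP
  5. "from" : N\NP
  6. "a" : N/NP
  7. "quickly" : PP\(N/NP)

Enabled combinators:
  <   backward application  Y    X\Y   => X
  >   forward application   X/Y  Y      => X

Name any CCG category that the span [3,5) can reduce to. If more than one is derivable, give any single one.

(N\NP)\N

[0,8] S   >
  [0,6] S/PP   >
    [0,5] (S/PP)/(N\NP)   >
      [0,1] "in" : ((S/PP)/(N\NP))/N
      [1,5] N   <
        [1,2] "gave" : NP
        [2,5] N\NP   <
          [2,3] "found" : N
          [3,5] (N\NP)\N   <
            [3,4] "every" : PP
            [4,5] "on" : ((N\NP)\N)\PP
    [5,6] "from" : N\NP
  [6,8] PP   <
    [6,7] "a" : N/NP
    [7,8] "quickly" : PP\(N/NP)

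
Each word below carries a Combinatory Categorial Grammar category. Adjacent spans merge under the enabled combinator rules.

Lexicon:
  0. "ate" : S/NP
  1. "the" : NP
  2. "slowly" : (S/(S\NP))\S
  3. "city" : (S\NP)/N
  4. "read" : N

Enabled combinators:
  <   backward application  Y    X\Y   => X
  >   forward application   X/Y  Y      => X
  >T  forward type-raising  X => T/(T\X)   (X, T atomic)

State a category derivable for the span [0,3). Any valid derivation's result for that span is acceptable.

S/(S\NP)

[0,5] S   >
  [0,3] S/(S\NP)   <
    [0,2] S   >
      [0,1] "ate" : S/NP
      [1,2] "the" : NP
    [2,3] "slowly" : (S/(S\NP))\S
  [3,5] S\NP   >
    [3,4] "city" : (S\NP)/N
    [4,5] "read" : N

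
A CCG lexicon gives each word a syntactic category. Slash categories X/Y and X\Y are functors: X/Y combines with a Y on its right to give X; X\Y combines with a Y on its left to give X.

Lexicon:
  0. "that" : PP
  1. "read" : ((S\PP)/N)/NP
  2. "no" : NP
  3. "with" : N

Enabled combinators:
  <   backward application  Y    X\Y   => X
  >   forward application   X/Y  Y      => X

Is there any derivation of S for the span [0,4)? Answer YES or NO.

YES

[0,4] S   <
  [0,1] "that" : PP
  [1,4] S\PP   >
    [1,3] (S\PP)/N   >
      [1,2] "read" : ((S\PP)/N)/NP
      [2,3] "no" : NP
    [3,4] "with" : N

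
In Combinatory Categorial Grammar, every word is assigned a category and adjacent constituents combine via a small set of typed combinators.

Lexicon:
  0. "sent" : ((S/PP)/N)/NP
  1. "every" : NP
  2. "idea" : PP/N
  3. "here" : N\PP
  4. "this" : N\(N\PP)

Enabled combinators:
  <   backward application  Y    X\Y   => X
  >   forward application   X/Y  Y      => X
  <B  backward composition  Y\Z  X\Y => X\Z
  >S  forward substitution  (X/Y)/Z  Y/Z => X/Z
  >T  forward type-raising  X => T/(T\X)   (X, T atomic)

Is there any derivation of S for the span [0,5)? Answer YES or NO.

[0,5] S   >
  [0,3] S/N   >S
    [0,2] (S/PP)/N   >
      [0,1] "sent" : ((S/PP)/N)/NP
      [1,2] "every" : NP
    [2,3] "idea" : PP/N
  [3,5] N   <
    [3,4] "here" : N\PP
    [4,5] "this" : N\(N\PP)

YES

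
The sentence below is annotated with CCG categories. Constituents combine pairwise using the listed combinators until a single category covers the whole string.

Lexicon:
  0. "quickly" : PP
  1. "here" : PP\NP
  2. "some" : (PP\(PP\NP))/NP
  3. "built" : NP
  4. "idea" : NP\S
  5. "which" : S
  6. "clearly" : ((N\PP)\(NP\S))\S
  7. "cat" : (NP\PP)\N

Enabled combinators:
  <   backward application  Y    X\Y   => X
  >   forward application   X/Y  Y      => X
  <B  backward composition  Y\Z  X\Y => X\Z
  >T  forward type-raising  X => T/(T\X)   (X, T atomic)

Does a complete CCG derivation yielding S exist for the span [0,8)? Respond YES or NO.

NO

PP PP\NP (PP\(PP\NP))/NP NP NP\S S ((N\PP)\(NP\S))\S (NP\PP)\N
CKY chart[0,8] = {N/(N\NP), NP, NP/(NP\NP), PP/(PP\NP), S/(S\NP)}; S ∉ chart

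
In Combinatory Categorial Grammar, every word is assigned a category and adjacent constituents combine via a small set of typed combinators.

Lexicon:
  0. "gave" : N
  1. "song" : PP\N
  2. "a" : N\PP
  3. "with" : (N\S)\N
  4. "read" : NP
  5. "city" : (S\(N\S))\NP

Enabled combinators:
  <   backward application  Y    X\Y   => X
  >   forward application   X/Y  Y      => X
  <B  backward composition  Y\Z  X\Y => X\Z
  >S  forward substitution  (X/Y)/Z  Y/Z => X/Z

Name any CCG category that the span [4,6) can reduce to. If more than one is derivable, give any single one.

[0,6] S   <
  [0,1] "gave" : N
  [1,6] S\N   <B
    [1,3] N\N   <B
      [1,2] "song" : PP\N
      [2,3] "a" : N\PP
    [3,6] S\N   <B
      [3,4] "with" : (N\S)\N
      [4,6] S\(N\S)   <
        [4,5] "read" : NP
        [5,6] "city" : (S\(N\S))\NP

S\(N\S)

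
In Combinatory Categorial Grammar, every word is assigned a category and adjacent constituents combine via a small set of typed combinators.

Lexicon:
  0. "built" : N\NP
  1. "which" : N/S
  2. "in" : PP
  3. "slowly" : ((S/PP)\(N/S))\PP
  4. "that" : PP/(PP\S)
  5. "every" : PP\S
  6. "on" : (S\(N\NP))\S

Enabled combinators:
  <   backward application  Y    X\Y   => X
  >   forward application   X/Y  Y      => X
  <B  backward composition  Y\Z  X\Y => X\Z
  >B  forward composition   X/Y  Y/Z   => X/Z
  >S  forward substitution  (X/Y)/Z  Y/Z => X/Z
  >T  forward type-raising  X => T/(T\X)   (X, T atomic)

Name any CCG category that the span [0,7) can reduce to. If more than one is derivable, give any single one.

[0,7] S   <
  [0,1] "built" : N\NP
  [1,7] S\(N\NP)   <
    [1,6] S   >
      [1,4] S/PP   <
        [1,2] "which" : N/S
        [2,4] (S/PP)\(N/S)   <
          [2,3] "in" : PP
          [3,4] "slowly" : ((S/PP)\(N/S))\PP
      [4,6] PP   >
        [4,5] "that" : PP/(PP\S)
        [5,6] "every" : PP\S
    [6,7] "on" : (S\(N\NP))\S

S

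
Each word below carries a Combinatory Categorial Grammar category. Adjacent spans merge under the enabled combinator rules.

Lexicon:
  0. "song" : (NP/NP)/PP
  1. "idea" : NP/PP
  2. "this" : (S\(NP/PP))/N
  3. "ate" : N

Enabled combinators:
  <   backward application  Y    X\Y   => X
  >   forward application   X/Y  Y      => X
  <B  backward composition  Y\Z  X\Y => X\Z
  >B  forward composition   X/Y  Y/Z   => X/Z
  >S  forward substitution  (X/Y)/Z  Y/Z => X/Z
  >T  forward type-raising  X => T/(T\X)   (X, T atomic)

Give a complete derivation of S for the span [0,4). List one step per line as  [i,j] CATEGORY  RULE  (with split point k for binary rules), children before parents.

[0,1] (NP/NP)/PP  lex  "song"
[1,2] NP/PP  lex  "idea"
[0,2] NP/PP  >S  k=1
[2,3] (S\(NP/PP))/N  lex  "this"
[3,4] N  lex  "ate"
[2,4] S\(NP/PP)  >  k=3
[0,4] S  <  k=2

[0,4] S   <
  [0,2] NP/PP   >S
    [0,1] "song" : (NP/NP)/PP
    [1,2] "idea" : NP/PP
  [2,4] S\(NP/PP)   >
    [2,3] "this" : (S\(NP/PP))/N
    [3,4] "ate" : N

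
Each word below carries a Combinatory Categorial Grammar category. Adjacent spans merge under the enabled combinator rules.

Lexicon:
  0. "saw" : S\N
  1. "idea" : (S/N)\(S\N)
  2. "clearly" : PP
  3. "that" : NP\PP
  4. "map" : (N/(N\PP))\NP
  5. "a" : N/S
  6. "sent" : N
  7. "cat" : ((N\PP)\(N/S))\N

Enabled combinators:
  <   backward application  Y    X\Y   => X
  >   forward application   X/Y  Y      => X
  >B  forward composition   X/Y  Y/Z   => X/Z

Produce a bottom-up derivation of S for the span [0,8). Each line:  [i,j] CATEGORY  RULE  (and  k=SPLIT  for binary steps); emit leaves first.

[0,8] S   >
  [0,2] S/N   <
    [0,1] "saw" : S\N
    [1,2] "idea" : (S/N)\(S\N)
  [2,8] N   >
    [2,5] N/(N\PP)   <
      [2,4] NP   <
        [2,3] "clearly" : PP
        [3,4] "that" : NP\PP
      [4,5] "map" : (N/(N\PP))\NP
    [5,8] N\PP   <
      [5,6] "a" : N/S
      [6,8] (N\PP)\(N/S)   <
        [6,7] "sent" : N
        [7,8] "cat" : ((N\PP)\(N/S))\N

[0,1] S\N  lex  "saw"
[1,2] (S/N)\(S\N)  lex  "idea"
[0,2] S/N  <  k=1
[2,3] PP  lex  "clearly"
[3,4] NP\PP  lex  "that"
[2,4] NP  <  k=3
[4,5] (N/(N\PP))\NP  lex  "map"
[2,5] N/(N\PP)  <  k=4
[5,6] N/S  lex  "a"
[6,7] N  lex  "sent"
[7,8] ((N\PP)\(N/S))\N  lex  "cat"
[6,8] (N\PP)\(N/S)  <  k=7
[5,8] N\PP  <  k=6
[2,8] N  >  k=5
[0,8] S  >  k=2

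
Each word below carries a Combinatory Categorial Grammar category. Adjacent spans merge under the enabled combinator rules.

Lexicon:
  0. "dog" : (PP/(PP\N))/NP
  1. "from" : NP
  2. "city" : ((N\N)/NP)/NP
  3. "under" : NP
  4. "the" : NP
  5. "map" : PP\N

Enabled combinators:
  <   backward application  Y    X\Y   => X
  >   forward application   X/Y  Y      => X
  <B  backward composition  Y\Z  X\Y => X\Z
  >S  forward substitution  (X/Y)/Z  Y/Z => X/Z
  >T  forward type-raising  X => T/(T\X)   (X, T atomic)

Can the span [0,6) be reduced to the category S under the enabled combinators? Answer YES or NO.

(PP/(PP\N))/NP NP ((N\N)/NP)/NP NP NP PP\N
CKY chart[0,6] = {N/(N\PP), NP/(NP\PP), PP, PP/(PP\PP), S/(S\PP)}; S ∉ chart

NO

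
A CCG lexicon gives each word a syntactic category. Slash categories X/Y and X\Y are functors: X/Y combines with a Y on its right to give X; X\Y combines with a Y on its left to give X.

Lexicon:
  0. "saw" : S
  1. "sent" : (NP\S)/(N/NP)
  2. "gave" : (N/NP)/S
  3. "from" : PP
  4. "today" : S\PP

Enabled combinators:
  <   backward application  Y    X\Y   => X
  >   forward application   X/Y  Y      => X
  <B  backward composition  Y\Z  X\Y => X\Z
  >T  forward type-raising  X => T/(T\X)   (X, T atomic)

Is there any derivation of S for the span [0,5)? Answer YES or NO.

S (NP\S)/(N/NP) (N/NP)/S PP S\PP
CKY chart[0,5] = {N/(N\NP), NP, NP/(NP\NP), PP/(PP\NP), S/(S\NP)}; S ∉ chart

NO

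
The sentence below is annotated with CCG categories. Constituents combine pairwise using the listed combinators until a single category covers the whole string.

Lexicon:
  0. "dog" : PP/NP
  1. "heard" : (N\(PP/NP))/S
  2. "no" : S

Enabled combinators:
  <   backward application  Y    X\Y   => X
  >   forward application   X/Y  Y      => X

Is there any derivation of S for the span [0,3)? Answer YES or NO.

NO

PP/NP (N\(PP/NP))/S S
CKY chart[0,3] = {N}; S ∉ chart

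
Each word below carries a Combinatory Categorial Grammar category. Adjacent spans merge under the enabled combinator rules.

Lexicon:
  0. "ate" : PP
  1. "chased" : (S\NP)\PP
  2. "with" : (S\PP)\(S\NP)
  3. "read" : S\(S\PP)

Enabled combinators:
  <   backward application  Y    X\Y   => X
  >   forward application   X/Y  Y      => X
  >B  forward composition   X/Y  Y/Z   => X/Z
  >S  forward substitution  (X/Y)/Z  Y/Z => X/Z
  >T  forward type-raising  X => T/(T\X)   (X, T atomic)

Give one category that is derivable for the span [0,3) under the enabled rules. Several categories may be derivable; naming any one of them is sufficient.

[0,4] S   <
  [0,3] S\PP   <
    [0,2] S\NP   <
      [0,1] "ate" : PP
      [1,2] "chased" : (S\NP)\PP
    [2,3] "with" : (S\PP)\(S\NP)
  [3,4] "read" : S\(S\PP)

S\PP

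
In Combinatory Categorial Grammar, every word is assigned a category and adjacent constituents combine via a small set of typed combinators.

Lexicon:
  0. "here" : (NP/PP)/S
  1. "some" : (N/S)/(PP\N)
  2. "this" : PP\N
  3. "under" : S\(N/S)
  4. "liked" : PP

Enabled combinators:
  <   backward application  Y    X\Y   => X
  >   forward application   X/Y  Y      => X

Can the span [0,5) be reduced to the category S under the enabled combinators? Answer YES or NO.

NO

(NP/PP)/S (N/S)/(PP\N) PP\N S\(N/S) PP
CKY chart[0,5] = {NP}; S ∉ chart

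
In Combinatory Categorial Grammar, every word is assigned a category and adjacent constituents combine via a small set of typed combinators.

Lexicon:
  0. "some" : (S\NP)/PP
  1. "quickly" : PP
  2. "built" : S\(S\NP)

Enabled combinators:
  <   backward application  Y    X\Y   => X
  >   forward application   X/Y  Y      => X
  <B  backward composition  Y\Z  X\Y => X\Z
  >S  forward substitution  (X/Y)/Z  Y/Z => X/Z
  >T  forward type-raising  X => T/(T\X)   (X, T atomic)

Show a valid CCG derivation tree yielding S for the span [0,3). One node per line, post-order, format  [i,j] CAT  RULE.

[0,3] S   <
  [0,2] S\NP   >
    [0,1] "some" : (S\NP)/PP
    [1,2] "quickly" : PP
  [2,3] "built" : S\(S\NP)

[0,1] (S\NP)/PP  lex  "some"
[1,2] PP  lex  "quickly"
[0,2] S\NP  >  k=1
[2,3] S\(S\NP)  lex  "built"
[0,3] S  <  k=2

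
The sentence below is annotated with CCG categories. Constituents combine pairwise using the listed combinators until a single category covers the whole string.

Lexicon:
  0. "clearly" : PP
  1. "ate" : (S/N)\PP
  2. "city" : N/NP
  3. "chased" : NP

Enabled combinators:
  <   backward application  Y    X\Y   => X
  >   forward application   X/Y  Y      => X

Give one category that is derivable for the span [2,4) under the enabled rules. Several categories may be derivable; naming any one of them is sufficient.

N

[0,4] S   >
  [0,2] S/N   <
    [0,1] "clearly" : PP
    [1,2] "ate" : (S/N)\PP
  [2,4] N   >
    [2,3] "city" : N/NP
    [3,4] "chased" : NP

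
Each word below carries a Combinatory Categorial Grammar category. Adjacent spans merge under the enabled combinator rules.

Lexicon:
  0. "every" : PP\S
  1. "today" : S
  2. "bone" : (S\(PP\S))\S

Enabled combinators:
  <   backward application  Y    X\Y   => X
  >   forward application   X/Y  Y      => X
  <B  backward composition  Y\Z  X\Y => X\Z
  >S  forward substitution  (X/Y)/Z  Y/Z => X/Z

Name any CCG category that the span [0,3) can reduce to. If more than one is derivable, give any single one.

[0,3] S   <
  [0,1] "every" : PP\S
  [1,3] S\(PP\S)   <
    [1,2] "today" : S
    [2,3] "bone" : (S\(PP\S))\S

S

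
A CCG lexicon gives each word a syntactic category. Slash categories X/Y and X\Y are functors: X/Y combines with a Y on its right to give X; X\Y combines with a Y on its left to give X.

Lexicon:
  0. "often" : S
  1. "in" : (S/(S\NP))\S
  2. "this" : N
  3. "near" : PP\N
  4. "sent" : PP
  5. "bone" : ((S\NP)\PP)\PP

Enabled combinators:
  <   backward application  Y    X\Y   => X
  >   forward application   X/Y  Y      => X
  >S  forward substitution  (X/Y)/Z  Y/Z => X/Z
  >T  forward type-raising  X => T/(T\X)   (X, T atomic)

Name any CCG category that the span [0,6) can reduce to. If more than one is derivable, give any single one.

[0,6] S   >
  [0,2] S/(S\NP)   <
    [0,1] "often" : S
    [1,2] "in" : (S/(S\NP))\S
  [2,6] S\NP   <
    [2,4] PP   >
      [2,3] PP/(PP\N)   >T
        [2,3] "this" : N
      [3,4] "near" : PP\N
    [4,6] (S\NP)\PP   <
      [4,5] "sent" : PP
      [5,6] "bone" : ((S\NP)\PP)\PP

S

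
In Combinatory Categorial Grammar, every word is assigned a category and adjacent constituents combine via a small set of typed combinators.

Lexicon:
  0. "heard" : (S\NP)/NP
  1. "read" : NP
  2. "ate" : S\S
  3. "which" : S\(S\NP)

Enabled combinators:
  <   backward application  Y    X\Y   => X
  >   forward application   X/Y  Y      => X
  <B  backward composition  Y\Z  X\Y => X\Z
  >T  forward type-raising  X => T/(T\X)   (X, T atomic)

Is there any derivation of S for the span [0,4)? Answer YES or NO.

[0,4] S   <
  [0,3] S\NP   <B
    [0,2] S\NP   >
      [0,1] "heard" : (S\NP)/NP
      [1,2] "read" : NP
    [2,3] "ate" : S\S
  [3,4] "which" : S\(S\NP)

YES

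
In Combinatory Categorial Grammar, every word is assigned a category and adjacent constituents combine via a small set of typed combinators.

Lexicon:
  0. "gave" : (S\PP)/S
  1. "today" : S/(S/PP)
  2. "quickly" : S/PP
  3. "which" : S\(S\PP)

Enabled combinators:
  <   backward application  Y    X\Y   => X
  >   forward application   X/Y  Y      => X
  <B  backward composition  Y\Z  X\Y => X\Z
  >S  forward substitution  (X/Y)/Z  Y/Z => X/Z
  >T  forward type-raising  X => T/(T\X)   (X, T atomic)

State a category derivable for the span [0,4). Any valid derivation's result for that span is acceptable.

S

[0,4] S   <
  [0,3] S\PP   >
    [0,1] "gave" : (S\PP)/S
    [1,3] S   >
      [1,2] "today" : S/(S/PP)
      [2,3] "quickly" : S/PP
  [3,4] "which" : S\(S\PP)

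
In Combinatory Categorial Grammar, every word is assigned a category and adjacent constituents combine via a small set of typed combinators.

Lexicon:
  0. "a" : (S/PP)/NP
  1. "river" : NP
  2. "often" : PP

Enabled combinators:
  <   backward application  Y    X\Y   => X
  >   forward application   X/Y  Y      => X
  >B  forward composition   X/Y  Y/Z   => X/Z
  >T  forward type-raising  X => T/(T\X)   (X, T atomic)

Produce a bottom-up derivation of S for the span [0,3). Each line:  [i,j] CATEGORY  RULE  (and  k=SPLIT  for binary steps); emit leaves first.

[0,1] (S/PP)/NP  lex  "a"
[1,2] NP  lex  "river"
[0,2] S/PP  >  k=1
[2,3] PP  lex  "often"
[0,3] S  >  k=2

[0,3] S   >
  [0,2] S/PP   >
    [0,1] "a" : (S/PP)/NP
    [1,2] "river" : NP
  [2,3] "often" : PP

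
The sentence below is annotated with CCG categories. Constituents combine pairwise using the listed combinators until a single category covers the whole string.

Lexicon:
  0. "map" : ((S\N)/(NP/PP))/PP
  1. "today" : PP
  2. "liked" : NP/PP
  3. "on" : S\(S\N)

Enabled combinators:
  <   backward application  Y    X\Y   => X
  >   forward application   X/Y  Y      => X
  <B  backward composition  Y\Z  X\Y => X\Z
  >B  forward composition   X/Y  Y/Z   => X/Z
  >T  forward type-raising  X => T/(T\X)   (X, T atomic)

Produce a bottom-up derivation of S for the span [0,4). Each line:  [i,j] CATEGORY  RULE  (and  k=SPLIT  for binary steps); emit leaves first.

[0,1] ((S\N)/(NP/PP))/PP  lex  "map"
[1,2] PP  lex  "today"
[0,2] (S\N)/(NP/PP)  >  k=1
[2,3] NP/PP  lex  "liked"
[0,3] S\N  >  k=2
[3,4] S\(S\N)  lex  "on"
[0,4] S  <  k=3

[0,4] S   <
  [0,3] S\N   >
    [0,2] (S\N)/(NP/PP)   >
      [0,1] "map" : ((S\N)/(NP/PP))/PP
      [1,2] "today" : PP
    [2,3] "liked" : NP/PP
  [3,4] "on" : S\(S\N)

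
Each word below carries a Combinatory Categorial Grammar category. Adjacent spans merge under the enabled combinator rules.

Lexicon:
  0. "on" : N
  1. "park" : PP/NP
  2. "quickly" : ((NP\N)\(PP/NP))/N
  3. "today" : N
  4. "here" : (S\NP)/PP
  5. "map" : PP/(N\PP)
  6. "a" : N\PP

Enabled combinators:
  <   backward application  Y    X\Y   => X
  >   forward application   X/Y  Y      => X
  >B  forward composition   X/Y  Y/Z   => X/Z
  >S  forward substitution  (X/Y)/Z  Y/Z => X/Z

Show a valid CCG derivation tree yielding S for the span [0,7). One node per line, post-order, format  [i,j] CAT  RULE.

[0,1] N  lex  "on"
[1,2] PP/NP  lex  "park"
[2,3] ((NP\N)\(PP/NP))/N  lex  "quickly"
[3,4] N  lex  "today"
[2,4] (NP\N)\(PP/NP)  >  k=3
[1,4] NP\N  <  k=2
[0,4] NP  <  k=1
[4,5] (S\NP)/PP  lex  "here"
[5,6] PP/(N\PP)  lex  "map"
[6,7] N\PP  lex  "a"
[5,7] PP  >  k=6
[4,7] S\NP  >  k=5
[0,7] S  <  k=4

[0,7] S   <
  [0,4] NP   <
    [0,1] "on" : N
    [1,4] NP\N   <
      [1,2] "park" : PP/NP
      [2,4] (NP\N)\(PP/NP)   >
        [2,3] "quickly" : ((NP\N)\(PP/NP))/N
        [3,4] "today" : N
  [4,7] S\NP   >
    [4,5] "here" : (S\NP)/PP
    [5,7] PP   >
      [5,6] "map" : PP/(N\PP)
      [6,7] "a" : N\PP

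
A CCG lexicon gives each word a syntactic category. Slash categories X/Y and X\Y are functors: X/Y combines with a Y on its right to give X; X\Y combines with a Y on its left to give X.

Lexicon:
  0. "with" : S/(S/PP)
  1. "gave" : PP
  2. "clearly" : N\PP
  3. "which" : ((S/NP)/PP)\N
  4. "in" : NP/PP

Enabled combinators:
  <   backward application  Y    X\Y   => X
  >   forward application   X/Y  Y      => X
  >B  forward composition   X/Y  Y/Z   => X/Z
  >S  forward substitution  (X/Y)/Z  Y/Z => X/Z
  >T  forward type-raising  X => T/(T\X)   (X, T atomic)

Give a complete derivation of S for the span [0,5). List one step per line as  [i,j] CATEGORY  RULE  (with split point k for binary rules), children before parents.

[0,1] S/(S/PP)  lex  "with"
[1,2] PP  lex  "gave"
[2,3] N\PP  lex  "clearly"
[1,3] N  <  k=2
[3,4] ((S/NP)/PP)\N  lex  "which"
[1,4] (S/NP)/PP  <  k=3
[4,5] NP/PP  lex  "in"
[1,5] S/PP  >S  k=4
[0,5] S  >  k=1

[0,5] S   >
  [0,1] "with" : S/(S/PP)
  [1,5] S/PP   >S
    [1,4] (S/NP)/PP   <
      [1,3] N   <
        [1,2] "gave" : PP
        [2,3] "clearly" : N\PP
      [3,4] "which" : ((S/NP)/PP)\N
    [4,5] "in" : NP/PP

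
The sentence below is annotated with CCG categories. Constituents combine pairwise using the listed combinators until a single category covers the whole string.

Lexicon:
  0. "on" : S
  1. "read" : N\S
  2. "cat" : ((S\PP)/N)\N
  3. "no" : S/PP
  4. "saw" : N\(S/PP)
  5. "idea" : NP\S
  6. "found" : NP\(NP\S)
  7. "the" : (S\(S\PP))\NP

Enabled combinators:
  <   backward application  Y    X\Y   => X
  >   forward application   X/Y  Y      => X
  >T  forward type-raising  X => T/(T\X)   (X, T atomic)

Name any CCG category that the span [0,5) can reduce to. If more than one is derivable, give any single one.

[0,8] S   <
  [0,5] S\PP   >
    [0,3] (S\PP)/N   <
      [0,2] N   <
        [0,1] "on" : S
        [1,2] "read" : N\S
      [2,3] "cat" : ((S\PP)/N)\N
    [3,5] N   <
      [3,4] "no" : S/PP
      [4,5] "saw" : N\(S/PP)
  [5,8] S\(S\PP)   <
    [5,7] NP   <
      [5,6] "idea" : NP\S
      [6,7] "found" : NP\(NP\S)
    [7,8] "the" : (S\(S\PP))\NP

S\PP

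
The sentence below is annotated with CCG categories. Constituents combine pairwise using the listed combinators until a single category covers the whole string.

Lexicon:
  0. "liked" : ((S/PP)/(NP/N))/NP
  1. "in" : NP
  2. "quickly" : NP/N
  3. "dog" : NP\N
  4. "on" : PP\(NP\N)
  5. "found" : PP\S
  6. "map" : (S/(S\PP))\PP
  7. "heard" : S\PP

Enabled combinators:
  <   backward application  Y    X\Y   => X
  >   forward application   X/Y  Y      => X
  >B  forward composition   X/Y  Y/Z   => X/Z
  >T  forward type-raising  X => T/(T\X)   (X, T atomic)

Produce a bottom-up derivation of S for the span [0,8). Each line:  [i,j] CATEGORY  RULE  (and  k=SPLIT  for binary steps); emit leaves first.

[0,8] S   >
  [0,7] S/(S\PP)   <
    [0,6] PP   <
      [0,5] S   >
        [0,3] S/PP   >
          [0,2] (S/PP)/(NP/N)   >
            [0,1] "liked" : ((S/PP)/(NP/N))/NP
            [1,2] "in" : NP
          [2,3] "quickly" : NP/N
        [3,5] PP   <
          [3,4] "dog" : NP\N
          [4,5] "on" : PP\(NP\N)
      [5,6] "found" : PP\S
    [6,7] "map" : (S/(S\PP))\PP
  [7,8] "heard" : S\PP

[0,1] ((S/PP)/(NP/N))/NP  lex  "liked"
[1,2] NP  lex  "in"
[0,2] (S/PP)/(NP/N)  >  k=1
[2,3] NP/N  lex  "quickly"
[0,3] S/PP  >  k=2
[3,4] NP\N  lex  "dog"
[4,5] PP\(NP\N)  lex  "on"
[3,5] PP  <  k=4
[0,5] S  >  k=3
[5,6] PP\S  lex  "found"
[0,6] PP  <  k=5
[6,7] (S/(S\PP))\PP  lex  "map"
[0,7] S/(S\PP)  <  k=6
[7,8] S\PP  lex  "heard"
[0,8] S  >  k=7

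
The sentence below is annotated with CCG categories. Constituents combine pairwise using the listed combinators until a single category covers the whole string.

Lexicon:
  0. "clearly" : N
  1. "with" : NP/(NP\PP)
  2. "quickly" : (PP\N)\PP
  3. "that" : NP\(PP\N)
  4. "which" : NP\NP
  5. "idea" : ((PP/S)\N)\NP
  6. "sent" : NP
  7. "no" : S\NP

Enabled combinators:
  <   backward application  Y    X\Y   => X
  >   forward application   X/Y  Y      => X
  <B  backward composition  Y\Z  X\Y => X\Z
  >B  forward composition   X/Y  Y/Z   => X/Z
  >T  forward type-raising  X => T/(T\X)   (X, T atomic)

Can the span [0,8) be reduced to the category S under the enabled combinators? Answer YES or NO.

N NP/(NP\PP) (PP\N)\PP NP\(PP\N) NP\NP ((PP/S)\N)\NP NP S\NP
CKY chart[0,8] = {N/(N\PP), NP/(NP\PP), PP, PP/(PP\PP), PP/(S\S), S/(S\PP)}; S ∉ chart

NO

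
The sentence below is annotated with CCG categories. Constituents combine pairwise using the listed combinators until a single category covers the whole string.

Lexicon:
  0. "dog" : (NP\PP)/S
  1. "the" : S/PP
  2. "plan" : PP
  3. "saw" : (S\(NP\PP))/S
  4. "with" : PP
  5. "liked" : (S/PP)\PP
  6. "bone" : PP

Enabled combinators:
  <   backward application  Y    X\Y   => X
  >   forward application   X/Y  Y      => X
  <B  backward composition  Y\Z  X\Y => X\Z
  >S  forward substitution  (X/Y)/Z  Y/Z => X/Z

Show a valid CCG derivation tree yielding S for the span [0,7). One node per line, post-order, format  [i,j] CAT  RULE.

[0,1] (NP\PP)/S  lex  "dog"
[1,2] S/PP  lex  "the"
[2,3] PP  lex  "plan"
[1,3] S  >  k=2
[0,3] NP\PP  >  k=1
[3,4] (S\(NP\PP))/S  lex  "saw"
[4,5] PP  lex  "with"
[5,6] (S/PP)\PP  lex  "liked"
[4,6] S/PP  <  k=5
[6,7] PP  lex  "bone"
[4,7] S  >  k=6
[3,7] S\(NP\PP)  >  k=4
[0,7] S  <  k=3

[0,7] S   <
  [0,3] NP\PP   >
    [0,1] "dog" : (NP\PP)/S
    [1,3] S   >
      [1,2] "the" : S/PP
      [2,3] "plan" : PP
  [3,7] S\(NP\PP)   >
    [3,4] "saw" : (S\(NP\PP))/S
    [4,7] S   >
      [4,6] S/PP   <
        [4,5] "with" : PP
        [5,6] "liked" : (S/PP)\PP
      [6,7] "bone" : PP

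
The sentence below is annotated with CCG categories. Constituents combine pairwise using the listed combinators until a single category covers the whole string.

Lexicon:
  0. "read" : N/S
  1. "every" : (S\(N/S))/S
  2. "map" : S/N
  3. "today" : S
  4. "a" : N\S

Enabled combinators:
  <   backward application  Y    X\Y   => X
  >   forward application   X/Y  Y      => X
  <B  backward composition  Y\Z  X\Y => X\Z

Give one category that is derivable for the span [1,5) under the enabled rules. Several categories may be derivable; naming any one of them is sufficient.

[0,5] S   <
  [0,1] "read" : N/S
  [1,5] S\(N/S)   >
    [1,2] "every" : (S\(N/S))/S
    [2,5] S   >
      [2,3] "map" : S/N
      [3,5] N   <
        [3,4] "today" : S
        [4,5] "a" : N\S

S\(N/S)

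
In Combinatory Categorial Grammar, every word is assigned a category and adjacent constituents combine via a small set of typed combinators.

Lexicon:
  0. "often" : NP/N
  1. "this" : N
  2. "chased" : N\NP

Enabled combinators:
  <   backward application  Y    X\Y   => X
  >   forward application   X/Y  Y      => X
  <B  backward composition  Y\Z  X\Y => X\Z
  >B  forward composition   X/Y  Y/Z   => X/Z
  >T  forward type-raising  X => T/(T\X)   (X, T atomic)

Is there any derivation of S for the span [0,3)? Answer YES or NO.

NO

NP/N N N\NP
CKY chart[0,3] = {N, N/(N\N), NP/(NP\N), PP/(PP\N), S/(S\N)}; S ∉ chart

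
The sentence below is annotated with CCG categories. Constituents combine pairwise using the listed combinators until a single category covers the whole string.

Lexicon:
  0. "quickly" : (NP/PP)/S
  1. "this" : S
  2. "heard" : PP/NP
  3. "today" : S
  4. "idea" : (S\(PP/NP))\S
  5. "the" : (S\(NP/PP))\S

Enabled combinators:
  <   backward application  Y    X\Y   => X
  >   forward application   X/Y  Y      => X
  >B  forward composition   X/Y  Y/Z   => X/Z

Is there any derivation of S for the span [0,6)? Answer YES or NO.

[0,6] S   <
  [0,2] NP/PP   >
    [0,1] "quickly" : (NP/PP)/S
    [1,2] "this" : S
  [2,6] S\(NP/PP)   <
    [2,5] S   <
      [2,3] "heard" : PP/NP
      [3,5] S\(PP/NP)   <
        [3,4] "today" : S
        [4,5] "idea" : (S\(PP/NP))\S
    [5,6] "the" : (S\(NP/PP))\S

YES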